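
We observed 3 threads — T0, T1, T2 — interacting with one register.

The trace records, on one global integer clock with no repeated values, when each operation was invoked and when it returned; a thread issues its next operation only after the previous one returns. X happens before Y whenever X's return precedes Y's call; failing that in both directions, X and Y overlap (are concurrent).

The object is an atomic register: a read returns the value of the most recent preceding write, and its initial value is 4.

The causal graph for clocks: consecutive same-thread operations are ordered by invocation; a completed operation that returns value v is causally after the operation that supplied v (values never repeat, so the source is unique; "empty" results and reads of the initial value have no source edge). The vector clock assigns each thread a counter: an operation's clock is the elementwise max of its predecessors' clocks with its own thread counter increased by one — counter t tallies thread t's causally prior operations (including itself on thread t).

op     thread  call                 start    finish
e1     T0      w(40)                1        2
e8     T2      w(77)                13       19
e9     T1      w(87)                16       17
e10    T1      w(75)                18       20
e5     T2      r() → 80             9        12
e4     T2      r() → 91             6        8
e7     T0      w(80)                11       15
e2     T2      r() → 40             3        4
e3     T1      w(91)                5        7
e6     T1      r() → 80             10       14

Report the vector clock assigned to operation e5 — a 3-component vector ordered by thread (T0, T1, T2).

root op e3, invoked 5: fresh clock plus T1's own tick → (0, 1, 0)
root op e1, invoked 1: fresh clock plus T0's own tick → (1, 0, 0)
e2, invoked 3, takes VC(e1)=(1, 0, 0) under max, adds 1 for T2 → (1, 0, 1)
e7, invoked 11, takes VC(e1)=(1, 0, 0) under max, adds 1 for T0 → (2, 0, 0)
e4, invoked 6, takes VC(e2)=(1, 0, 1), VC(e3)=(0, 1, 0) under max, adds 1 for T2 → (1, 1, 2)
e6, invoked 10, takes VC(e3)=(0, 1, 0), VC(e7)=(2, 0, 0) under max, adds 1 for T1 → (2, 2, 0)
e9, invoked 16, takes VC(e6)=(2, 2, 0) under max, adds 1 for T1 → (2, 3, 0)
e5, invoked 9, takes VC(e4)=(1, 1, 2), VC(e7)=(2, 0, 0) under max, adds 1 for T2 → (2, 1, 3)
e10, invoked 18, takes VC(e9)=(2, 3, 0) under max, adds 1 for T1 → (2, 4, 0)
e8, invoked 13, takes VC(e5)=(2, 1, 3) under max, adds 1 for T2 → (2, 1, 4)
target: VC(e5) = (2, 1, 3)

(2, 1, 3)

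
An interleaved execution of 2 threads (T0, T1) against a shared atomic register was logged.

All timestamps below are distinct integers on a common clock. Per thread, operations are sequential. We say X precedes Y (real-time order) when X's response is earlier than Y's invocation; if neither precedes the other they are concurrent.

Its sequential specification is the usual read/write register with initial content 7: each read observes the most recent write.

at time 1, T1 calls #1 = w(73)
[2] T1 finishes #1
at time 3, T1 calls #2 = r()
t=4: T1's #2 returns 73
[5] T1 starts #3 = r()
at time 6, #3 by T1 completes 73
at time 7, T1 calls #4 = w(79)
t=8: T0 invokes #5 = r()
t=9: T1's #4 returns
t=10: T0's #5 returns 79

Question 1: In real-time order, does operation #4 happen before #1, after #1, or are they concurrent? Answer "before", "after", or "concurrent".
Answer: after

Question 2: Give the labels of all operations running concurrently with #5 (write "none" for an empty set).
Answer: #4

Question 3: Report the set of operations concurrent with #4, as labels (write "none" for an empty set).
Answer: #5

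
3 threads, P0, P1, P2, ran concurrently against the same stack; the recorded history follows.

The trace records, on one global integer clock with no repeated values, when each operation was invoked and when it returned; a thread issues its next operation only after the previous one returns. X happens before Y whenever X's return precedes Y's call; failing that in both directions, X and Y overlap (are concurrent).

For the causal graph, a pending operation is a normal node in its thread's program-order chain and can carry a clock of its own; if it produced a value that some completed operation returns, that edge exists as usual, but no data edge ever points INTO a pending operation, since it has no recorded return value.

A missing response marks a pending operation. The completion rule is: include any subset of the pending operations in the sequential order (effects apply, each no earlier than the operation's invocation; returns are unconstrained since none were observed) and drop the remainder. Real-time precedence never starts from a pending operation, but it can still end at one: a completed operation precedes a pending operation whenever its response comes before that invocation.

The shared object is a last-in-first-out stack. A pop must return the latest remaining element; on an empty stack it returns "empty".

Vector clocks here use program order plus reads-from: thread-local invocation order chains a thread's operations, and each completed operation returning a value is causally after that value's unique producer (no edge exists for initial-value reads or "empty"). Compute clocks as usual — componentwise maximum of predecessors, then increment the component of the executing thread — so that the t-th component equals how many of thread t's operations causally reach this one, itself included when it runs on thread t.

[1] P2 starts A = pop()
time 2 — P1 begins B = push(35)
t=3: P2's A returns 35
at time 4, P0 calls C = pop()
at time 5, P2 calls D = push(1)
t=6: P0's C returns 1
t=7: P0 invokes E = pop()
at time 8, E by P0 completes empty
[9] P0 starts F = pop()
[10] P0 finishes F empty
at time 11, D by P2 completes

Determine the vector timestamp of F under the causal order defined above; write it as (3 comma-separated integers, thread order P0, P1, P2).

(3, 1, 2)

no predecessors for B (invoked 2): P1 increments from zero → (0, 1, 0)
invoked at 1, A merges VC(B)=(0, 1, 0) and bumps P2's slot → (0, 1, 1)
invoked at 5, D merges VC(A)=(0, 1, 1) and bumps P2's slot → (0, 1, 2)
invoked at 4, C merges VC(D)=(0, 1, 2) and bumps P0's slot → (1, 1, 2)
invoked at 7, E merges VC(C)=(1, 1, 2) and bumps P0's slot → (2, 1, 2)
invoked at 9, F merges VC(E)=(2, 1, 2) and bumps P0's slot → (3, 1, 2)
target: VC(F) = (3, 1, 2)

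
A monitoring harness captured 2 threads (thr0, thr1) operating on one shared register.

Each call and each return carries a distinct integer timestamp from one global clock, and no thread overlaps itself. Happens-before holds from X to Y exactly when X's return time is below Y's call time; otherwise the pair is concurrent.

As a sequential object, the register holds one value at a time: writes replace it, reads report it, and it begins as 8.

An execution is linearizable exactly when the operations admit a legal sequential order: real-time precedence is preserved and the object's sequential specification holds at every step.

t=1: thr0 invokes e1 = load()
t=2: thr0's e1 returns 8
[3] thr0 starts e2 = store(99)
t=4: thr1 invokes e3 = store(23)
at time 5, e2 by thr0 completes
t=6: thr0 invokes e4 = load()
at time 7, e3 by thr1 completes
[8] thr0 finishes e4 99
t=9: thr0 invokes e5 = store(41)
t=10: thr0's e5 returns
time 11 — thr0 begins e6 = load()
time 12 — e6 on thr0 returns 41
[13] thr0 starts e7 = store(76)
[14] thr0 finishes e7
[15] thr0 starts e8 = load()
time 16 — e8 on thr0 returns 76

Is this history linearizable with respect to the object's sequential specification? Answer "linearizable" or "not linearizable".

witness order: e1, e2, e4, e3, e5, e6, e7, e8
after step 1 (e1 load() → 8): value 8
after step 2 (e2 store(99)): value 99
after step 3 (e4 load() → 99): value 99
after step 4 (e3 store(23)): value 23
after step 5 (e5 store(41)): value 41
after step 6 (e6 load() → 41): value 41
after step 7 (e7 store(76)): value 76
after step 8 (e8 load() → 76): value 76

linearizable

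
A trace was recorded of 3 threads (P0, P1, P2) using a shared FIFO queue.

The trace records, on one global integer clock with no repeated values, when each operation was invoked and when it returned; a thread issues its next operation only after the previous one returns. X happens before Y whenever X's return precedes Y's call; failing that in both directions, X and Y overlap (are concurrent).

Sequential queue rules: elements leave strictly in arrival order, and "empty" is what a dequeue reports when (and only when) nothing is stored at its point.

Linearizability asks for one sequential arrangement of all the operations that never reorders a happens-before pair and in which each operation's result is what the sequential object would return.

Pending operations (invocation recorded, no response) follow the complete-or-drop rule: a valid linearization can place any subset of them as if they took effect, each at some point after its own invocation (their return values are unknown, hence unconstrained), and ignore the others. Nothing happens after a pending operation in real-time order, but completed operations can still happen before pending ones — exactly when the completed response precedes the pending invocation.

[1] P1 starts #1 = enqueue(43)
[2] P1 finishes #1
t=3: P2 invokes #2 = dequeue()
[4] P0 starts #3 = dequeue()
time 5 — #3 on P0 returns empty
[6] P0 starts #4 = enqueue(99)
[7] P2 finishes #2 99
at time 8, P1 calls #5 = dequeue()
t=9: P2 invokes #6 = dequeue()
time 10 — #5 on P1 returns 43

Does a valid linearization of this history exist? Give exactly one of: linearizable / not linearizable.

not linearizable

events 1..6 are fine; event 7 — the response of #2 at time 7 — makes the prefix non-linearizable
real-time-consistent orders of the 3 completed operations: 2 — all fail the FIFO queue replay
every completion of the 1 pending operation (#4) was checked; none linearizes
take #1, #2, #3 (pending dropped): step 2 already fails, because #2 dequeue() → 99 cannot occur there
take #1, #3, #2 (pending dropped): step 2 already fails, because #3 dequeue() → empty cannot occur there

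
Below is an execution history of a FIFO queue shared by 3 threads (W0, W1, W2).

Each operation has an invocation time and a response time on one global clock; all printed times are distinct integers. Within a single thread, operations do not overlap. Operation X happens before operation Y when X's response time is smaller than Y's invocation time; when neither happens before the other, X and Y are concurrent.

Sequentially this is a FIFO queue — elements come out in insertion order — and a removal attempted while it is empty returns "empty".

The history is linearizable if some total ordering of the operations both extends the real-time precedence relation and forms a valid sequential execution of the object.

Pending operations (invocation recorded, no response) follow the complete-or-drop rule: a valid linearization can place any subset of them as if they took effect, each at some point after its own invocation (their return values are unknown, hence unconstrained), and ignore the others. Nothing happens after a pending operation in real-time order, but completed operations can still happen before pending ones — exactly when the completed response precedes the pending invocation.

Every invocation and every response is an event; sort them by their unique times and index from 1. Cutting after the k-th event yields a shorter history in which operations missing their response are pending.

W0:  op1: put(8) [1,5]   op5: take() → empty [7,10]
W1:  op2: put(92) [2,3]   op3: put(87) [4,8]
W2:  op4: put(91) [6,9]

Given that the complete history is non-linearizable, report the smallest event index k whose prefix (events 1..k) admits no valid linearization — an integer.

10

events 1..9 are still linearizable — one witness is op1, op2, op3, op4:
after step 1 (op1 put(8)): queue <8>
after step 2 (op2 put(92)): queue <8,92>
after step 3 (op3 put(87)): queue <8,92,87>
after step 4 (op4 put(91)): queue <8,92,87,91>
at event 10 (op5's time-10 response) nothing linearizes any more
for example op1, op2, op3, op4, op5 fails at step 5: op5 take() → empty is not legal there
for example op1, op2, op3, op5, op4 fails at step 4: op5 take() → empty is not legal there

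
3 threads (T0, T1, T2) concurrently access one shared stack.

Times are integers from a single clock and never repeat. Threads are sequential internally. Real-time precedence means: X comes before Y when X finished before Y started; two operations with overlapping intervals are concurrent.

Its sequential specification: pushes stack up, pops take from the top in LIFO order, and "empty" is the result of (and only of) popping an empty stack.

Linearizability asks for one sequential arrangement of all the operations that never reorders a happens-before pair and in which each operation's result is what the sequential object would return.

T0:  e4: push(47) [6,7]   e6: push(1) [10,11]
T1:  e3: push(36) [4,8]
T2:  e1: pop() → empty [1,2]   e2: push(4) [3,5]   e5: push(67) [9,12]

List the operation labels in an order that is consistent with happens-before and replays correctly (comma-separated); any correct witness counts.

after step 1 (e1 pop() → empty): stack <>
after step 2 (e2 push(4)): stack <4>
after step 3 (e3 push(36)): stack <4,36>
after step 4 (e4 push(47)): stack <4,36,47>
after step 5 (e5 push(67)): stack <4,36,47,67>
after step 6 (e6 push(1)): stack <4,36,47,67,1>

e1, e2, e3, e4, e5, e6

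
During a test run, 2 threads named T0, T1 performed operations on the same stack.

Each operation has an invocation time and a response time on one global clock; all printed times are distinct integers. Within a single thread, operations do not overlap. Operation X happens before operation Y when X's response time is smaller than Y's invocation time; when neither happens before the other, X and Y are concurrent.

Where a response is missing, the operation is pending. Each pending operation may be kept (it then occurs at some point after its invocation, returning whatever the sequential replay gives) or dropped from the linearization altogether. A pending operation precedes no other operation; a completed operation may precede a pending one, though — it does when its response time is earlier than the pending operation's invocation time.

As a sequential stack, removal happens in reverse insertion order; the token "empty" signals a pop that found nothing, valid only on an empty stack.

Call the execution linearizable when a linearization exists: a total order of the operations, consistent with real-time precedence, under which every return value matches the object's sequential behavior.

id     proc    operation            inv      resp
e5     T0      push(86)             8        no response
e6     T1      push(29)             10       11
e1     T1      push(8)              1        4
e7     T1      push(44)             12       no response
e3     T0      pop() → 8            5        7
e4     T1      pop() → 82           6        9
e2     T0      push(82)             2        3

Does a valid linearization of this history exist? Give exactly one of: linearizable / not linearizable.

witness order: e1, e2, e4, e3, e5, e6
after step 1 (e1 push(8)): stack <8>
after step 2 (e2 push(82)): stack <8,82>
after step 3 (e4 pop() → 82): stack <8>
after step 4 (e3 pop() → 8): stack <>
after step 5 (e5 push(86) (pending, included)): stack <86>
after step 6 (e6 push(29)): stack <86,29>

linearizable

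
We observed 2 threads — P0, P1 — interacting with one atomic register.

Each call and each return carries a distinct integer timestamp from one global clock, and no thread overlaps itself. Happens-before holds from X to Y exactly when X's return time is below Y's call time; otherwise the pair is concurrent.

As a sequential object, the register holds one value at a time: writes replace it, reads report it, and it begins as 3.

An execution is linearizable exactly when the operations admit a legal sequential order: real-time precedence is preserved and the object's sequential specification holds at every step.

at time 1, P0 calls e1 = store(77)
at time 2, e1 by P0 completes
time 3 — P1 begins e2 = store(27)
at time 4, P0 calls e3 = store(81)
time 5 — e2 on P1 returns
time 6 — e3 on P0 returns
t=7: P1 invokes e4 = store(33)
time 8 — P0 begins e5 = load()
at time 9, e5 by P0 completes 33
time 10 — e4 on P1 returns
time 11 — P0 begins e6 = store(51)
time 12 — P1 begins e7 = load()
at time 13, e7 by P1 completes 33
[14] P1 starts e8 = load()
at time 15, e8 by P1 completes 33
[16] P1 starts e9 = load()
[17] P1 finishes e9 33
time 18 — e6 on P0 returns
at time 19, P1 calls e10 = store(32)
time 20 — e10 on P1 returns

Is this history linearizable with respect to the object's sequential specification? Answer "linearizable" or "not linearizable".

a witness: e1, e2, e3, e4, e5, e7, e8, e9, e6, e10
step 1: e1 store(77) — value 77
step 2: e2 store(27) — value 27
step 3: e3 store(81) — value 81
step 4: e4 store(33) — value 33
step 5: e5 load() → 33 — value 33
step 6: e7 load() → 33 — value 33
step 7: e8 load() → 33 — value 33
step 8: e9 load() → 33 — value 33
step 9: e6 store(51) — value 51
step 10: e10 store(32) — value 32

linearizable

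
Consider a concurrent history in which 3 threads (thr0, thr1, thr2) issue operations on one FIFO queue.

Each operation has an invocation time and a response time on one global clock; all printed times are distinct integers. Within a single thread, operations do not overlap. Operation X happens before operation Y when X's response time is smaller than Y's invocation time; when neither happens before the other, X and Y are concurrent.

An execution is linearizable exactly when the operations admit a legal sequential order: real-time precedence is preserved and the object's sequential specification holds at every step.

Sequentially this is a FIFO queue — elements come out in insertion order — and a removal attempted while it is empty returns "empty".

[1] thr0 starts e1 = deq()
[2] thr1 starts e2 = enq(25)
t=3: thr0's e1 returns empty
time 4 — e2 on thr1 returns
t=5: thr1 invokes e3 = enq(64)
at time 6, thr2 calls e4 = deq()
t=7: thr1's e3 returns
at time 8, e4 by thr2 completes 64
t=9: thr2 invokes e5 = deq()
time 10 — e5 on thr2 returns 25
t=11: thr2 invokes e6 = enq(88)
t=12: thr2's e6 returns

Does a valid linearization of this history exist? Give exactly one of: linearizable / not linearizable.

not linearizable

the violation lands at event 8, e4's response at time 8: events 1..7 linearize, events 1..8 do not
no legal order exists: 4 real-time-consistent candidates over 4 completed FIFO queue operations, all rejected
sample order e1, e2, e3, e4 stalls at step 4 — e4 deq() → 64 has no legal effect
sample order e1, e2, e4, e3 stalls at step 3 — e4 deq() → 64 has no legal effect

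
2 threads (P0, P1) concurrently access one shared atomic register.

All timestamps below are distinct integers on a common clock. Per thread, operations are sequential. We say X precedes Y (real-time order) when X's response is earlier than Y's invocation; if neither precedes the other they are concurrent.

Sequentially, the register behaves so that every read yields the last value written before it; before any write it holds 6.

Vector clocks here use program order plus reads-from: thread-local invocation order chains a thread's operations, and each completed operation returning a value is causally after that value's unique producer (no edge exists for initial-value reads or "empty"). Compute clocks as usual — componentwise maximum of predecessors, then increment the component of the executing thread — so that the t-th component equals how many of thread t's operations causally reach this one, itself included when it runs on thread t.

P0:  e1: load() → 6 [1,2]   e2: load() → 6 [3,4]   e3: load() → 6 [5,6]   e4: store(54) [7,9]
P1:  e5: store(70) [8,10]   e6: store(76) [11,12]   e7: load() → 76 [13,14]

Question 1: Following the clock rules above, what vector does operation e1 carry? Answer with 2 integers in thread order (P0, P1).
(1, 0)

e5 (invocation 8): nothing precedes it; P1's component alone gives (0, 1)
e1 (invocation 1): nothing precedes it; P0's component alone gives (1, 0)
e6 (invocation 11): componentwise max over VC(e5)=(0, 1), +1 at P1, giving (0, 2)
e2 (invocation 3): componentwise max over VC(e1)=(1, 0), +1 at P0, giving (2, 0)
e7 (invocation 13): componentwise max over VC(e6)=(0, 2), +1 at P1, giving (0, 3)
e3 (invocation 5): componentwise max over VC(e2)=(2, 0), +1 at P0, giving (3, 0)
e4 (invocation 7): componentwise max over VC(e3)=(3, 0), +1 at P0, giving (4, 0)
target: VC(e1) = (1, 0)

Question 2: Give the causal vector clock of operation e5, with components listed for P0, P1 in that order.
(0, 1)

invoked at 8, e5 has no predecessors; its own P1 bump gives (0, 1)
invoked at 1, e1 has no predecessors; its own P0 bump gives (1, 0)
merge at e6 (invoked 11): VC(e5)=(0, 1), own-thread bump on P1 → (0, 2)
merge at e2 (invoked 3): VC(e1)=(1, 0), own-thread bump on P0 → (2, 0)
merge at e7 (invoked 13): VC(e6)=(0, 2), own-thread bump on P1 → (0, 3)
merge at e3 (invoked 5): VC(e2)=(2, 0), own-thread bump on P0 → (3, 0)
merge at e4 (invoked 7): VC(e3)=(3, 0), own-thread bump on P0 → (4, 0)
target: VC(e5) = (0, 1)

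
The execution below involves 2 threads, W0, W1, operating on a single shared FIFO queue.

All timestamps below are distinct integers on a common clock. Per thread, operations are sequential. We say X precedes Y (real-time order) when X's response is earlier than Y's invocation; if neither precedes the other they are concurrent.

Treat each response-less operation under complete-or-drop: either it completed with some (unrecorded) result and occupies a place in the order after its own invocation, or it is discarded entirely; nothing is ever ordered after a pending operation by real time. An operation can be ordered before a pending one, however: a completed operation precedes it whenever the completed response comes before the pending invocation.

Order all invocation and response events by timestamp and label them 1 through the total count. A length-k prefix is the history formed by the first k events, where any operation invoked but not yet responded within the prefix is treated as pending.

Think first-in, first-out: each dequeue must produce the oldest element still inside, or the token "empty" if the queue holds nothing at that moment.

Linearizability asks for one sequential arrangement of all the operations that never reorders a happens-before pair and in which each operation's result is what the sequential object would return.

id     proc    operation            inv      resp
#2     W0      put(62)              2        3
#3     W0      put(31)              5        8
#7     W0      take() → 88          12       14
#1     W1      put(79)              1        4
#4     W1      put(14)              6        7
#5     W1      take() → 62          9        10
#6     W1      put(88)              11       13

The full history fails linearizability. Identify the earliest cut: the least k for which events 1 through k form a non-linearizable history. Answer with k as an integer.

14

events 1..13 are linearizable, e.g. via #2, #1, #3, #4, #5, #6:
after step 1 (#2 put(62)): queue <62>
after step 2 (#1 put(79)): queue <62,79>
after step 3 (#3 put(31)): queue <62,79,31>
after step 4 (#4 put(14)): queue <62,79,31,14>
after step 5 (#5 take() → 62): queue <79,31,14>
after step 6 (#6 put(88)): queue <79,31,14,88>
once event 14 joins (#7's response, time 14), exhaustive search finds no witness
for example #1, #2, #3, #4, #5, #6, #7 fails at step 5: #5 take() → 62 is not legal there
for example #1, #2, #3, #4, #5, #7, #6 fails at step 5: #5 take() → 62 is not legal there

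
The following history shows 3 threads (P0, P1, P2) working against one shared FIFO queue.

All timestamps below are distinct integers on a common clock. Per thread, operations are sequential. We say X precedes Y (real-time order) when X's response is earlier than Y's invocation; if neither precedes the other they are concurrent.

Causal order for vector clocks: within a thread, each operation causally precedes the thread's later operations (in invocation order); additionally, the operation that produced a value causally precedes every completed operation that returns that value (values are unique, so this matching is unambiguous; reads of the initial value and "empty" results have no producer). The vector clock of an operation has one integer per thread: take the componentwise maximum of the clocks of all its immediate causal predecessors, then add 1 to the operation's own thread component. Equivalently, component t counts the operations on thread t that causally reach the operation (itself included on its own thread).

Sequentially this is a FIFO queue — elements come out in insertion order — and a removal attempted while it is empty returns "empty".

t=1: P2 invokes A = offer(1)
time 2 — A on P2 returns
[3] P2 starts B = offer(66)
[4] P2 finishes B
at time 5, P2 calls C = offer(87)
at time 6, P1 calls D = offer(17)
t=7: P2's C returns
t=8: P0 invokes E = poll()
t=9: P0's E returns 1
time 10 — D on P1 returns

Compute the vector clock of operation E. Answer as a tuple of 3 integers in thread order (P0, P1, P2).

(1, 0, 1)

no predecessors for A (invoked 1): P2 increments from zero → (0, 0, 1)
no predecessors for D (invoked 6): P1 increments from zero → (0, 1, 0)
from VC(A)=(0, 0, 1), B (invoked 3) maxes components and bumps P2 → (0, 0, 2)
from VC(A)=(0, 0, 1), E (invoked 8) maxes components and bumps P0 → (1, 0, 1)
from VC(B)=(0, 0, 2), C (invoked 5) maxes components and bumps P2 → (0, 0, 3)
target: VC(E) = (1, 0, 1)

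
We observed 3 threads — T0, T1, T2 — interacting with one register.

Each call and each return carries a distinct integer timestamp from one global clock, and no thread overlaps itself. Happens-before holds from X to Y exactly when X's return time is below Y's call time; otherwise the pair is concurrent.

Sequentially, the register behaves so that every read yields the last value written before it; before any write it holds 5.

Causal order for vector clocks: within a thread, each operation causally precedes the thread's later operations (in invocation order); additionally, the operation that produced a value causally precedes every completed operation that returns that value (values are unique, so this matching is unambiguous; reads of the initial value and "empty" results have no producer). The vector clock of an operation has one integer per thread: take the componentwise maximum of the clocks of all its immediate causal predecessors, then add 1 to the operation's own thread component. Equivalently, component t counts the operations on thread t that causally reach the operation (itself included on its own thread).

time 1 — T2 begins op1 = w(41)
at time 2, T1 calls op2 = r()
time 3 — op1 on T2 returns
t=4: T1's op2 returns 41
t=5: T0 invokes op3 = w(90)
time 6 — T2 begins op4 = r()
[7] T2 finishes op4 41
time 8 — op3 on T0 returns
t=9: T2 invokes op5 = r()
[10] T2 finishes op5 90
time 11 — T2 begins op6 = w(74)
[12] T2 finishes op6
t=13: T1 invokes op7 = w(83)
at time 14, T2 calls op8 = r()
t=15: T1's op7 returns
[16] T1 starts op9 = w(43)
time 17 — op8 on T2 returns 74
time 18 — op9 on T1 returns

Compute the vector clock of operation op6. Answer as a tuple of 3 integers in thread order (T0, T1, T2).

(1, 0, 4)

invoked at 1, op1 has no predecessors; its own T2 bump gives (0, 0, 1)
invoked at 5, op3 has no predecessors; its own T0 bump gives (1, 0, 0)
op4 (invocation 6): componentwise max over VC(op1)=(0, 0, 1), +1 at T2, giving (0, 0, 2)
op2 (invocation 2): componentwise max over VC(op1)=(0, 0, 1), +1 at T1, giving (0, 1, 1)
op7 (invocation 13): componentwise max over VC(op2)=(0, 1, 1), +1 at T1, giving (0, 2, 1)
op9 (invocation 16): componentwise max over VC(op7)=(0, 2, 1), +1 at T1, giving (0, 3, 1)
op5 (invocation 9): componentwise max over VC(op3)=(1, 0, 0), VC(op4)=(0, 0, 2), +1 at T2, giving (1, 0, 3)
op6 (invocation 11): componentwise max over VC(op5)=(1, 0, 3), +1 at T2, giving (1, 0, 4)
op8 (invocation 14): componentwise max over VC(op6)=(1, 0, 4), +1 at T2, giving (1, 0, 5)
target: VC(op6) = (1, 0, 4)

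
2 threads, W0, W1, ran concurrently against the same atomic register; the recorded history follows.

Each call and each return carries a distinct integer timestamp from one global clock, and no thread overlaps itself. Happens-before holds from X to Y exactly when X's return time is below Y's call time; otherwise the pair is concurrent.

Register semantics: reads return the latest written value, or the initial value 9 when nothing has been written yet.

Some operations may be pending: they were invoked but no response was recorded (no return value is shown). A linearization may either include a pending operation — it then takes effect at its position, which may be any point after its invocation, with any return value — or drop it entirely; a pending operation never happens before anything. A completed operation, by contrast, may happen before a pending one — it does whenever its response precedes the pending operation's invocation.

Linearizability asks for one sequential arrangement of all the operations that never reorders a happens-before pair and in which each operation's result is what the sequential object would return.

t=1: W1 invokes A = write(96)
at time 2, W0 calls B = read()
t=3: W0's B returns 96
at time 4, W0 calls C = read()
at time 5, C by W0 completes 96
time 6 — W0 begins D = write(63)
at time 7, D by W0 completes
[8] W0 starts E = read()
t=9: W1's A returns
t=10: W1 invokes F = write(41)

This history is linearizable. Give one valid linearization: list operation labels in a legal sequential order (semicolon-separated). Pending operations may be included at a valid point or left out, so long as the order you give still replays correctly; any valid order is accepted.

A; B; C; D

step 1: A write(96) — value 96
step 2: B read() → 96 — value 96
step 3: C read() → 96 — value 96
step 4: D write(63) — value 63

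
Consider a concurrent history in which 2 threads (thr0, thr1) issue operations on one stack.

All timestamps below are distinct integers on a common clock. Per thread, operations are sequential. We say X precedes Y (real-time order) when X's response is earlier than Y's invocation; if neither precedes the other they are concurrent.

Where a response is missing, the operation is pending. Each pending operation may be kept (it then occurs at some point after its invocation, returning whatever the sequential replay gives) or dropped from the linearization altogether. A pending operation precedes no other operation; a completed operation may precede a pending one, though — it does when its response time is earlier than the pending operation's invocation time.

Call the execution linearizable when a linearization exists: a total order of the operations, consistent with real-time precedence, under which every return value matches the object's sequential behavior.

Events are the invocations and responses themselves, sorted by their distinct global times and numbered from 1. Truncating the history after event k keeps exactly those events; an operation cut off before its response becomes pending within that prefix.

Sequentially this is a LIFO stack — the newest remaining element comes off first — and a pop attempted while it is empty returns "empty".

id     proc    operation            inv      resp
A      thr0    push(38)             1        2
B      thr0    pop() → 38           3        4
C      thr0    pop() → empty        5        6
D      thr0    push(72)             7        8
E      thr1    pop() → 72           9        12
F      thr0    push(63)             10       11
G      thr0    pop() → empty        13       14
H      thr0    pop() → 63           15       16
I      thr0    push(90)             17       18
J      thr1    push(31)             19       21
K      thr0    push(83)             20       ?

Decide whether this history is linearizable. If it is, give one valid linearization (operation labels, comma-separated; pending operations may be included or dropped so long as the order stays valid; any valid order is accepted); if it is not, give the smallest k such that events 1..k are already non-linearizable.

not linearizable — minimal violating prefix: 14 events

the violation lands at event 14, G's response at time 14: events 1..13 linearize, events 1..14 do not
7 completed operations, 2 real-time-consistent orders — every stack replay fails
take A, B, C, D, E, F, G: step 7 already fails, because G pop() → empty cannot occur there
take A, B, C, D, F, E, G: step 6 already fails, because E pop() → 72 cannot occur there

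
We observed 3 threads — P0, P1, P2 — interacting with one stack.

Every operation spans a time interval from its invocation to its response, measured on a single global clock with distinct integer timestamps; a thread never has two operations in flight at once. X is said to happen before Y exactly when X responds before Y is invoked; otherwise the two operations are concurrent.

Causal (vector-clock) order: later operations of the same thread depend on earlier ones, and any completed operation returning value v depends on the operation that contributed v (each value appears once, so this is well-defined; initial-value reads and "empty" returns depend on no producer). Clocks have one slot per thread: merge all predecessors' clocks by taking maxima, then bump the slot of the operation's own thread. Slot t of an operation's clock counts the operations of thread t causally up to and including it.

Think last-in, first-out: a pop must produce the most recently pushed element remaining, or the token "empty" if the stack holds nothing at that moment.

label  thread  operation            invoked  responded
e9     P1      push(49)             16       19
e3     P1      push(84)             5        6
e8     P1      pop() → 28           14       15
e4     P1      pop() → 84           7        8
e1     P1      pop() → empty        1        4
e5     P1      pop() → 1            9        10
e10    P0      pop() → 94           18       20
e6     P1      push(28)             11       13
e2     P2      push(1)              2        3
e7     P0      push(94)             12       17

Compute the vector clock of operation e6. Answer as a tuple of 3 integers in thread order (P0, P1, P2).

no predecessors for e2 (invoked 2): P2 increments from zero → (0, 0, 1)
no predecessors for e1 (invoked 1): P1 increments from zero → (0, 1, 0)
no predecessors for e7 (invoked 12): P0 increments from zero → (1, 0, 0)
e3, invoked 5, takes VC(e1)=(0, 1, 0) under max, adds 1 for P1 → (0, 2, 0)
e10, invoked 18, takes VC(e7)=(1, 0, 0) under max, adds 1 for P0 → (2, 0, 0)
e4, invoked 7, takes VC(e3)=(0, 2, 0) under max, adds 1 for P1 → (0, 3, 0)
e5, invoked 9, takes VC(e2)=(0, 0, 1), VC(e4)=(0, 3, 0) under max, adds 1 for P1 → (0, 4, 1)
e6, invoked 11, takes VC(e5)=(0, 4, 1) under max, adds 1 for P1 → (0, 5, 1)
e8, invoked 14, takes VC(e6)=(0, 5, 1) under max, adds 1 for P1 → (0, 6, 1)
e9, invoked 16, takes VC(e8)=(0, 6, 1) under max, adds 1 for P1 → (0, 7, 1)
target: VC(e6) = (0, 5, 1)

(0, 5, 1)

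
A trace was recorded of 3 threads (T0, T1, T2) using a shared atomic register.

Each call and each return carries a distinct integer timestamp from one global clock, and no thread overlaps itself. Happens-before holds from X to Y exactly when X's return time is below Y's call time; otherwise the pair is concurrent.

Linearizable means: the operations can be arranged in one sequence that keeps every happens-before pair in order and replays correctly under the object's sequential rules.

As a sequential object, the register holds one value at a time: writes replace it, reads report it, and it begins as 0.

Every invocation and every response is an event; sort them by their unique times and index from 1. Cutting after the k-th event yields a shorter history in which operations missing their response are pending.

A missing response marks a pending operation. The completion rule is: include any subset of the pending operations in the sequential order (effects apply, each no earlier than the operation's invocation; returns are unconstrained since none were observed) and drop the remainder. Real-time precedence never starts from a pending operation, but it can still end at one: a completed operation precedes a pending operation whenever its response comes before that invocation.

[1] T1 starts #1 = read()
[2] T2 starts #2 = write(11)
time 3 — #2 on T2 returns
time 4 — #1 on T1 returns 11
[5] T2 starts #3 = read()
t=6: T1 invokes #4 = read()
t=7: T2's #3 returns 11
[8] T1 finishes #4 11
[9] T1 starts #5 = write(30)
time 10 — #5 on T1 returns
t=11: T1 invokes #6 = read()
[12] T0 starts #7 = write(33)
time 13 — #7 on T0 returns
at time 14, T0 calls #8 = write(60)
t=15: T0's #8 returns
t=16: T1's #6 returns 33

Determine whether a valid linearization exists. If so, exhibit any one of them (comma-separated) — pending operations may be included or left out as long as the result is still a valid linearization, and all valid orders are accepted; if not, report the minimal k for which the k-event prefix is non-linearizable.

linearizable — witness: #2, #1, #3, #4, #5, #7, #6, #8

after step 1 (#2 write(11)): value 11
after step 2 (#1 read() → 11): value 11
after step 3 (#3 read() → 11): value 11
after step 4 (#4 read() → 11): value 11
after step 5 (#5 write(30)): value 30
after step 6 (#7 write(33)): value 33
after step 7 (#6 read() → 33): value 33
after step 8 (#8 write(60)): value 60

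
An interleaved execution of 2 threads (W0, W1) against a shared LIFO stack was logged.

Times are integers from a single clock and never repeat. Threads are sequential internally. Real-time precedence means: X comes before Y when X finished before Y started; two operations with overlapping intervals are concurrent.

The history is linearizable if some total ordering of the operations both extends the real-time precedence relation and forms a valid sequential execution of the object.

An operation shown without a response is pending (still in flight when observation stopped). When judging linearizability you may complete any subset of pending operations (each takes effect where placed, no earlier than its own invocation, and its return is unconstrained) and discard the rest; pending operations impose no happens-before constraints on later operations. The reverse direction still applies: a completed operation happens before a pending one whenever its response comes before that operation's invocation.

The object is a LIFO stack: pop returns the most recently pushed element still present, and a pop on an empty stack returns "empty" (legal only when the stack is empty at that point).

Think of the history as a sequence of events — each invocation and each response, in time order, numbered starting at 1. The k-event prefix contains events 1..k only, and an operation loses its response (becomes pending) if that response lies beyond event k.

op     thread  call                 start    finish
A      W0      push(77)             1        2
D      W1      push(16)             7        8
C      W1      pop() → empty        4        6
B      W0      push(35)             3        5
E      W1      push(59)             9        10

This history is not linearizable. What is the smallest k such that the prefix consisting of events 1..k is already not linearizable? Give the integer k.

events 1..5 are linearizable, e.g. via A, B:
1. A push(77), leaving stack <77>
2. B push(35), leaving stack <77,35>
event 6 — C's response, time 6 — after it, nothing linearizes
sample order A, B, C stalls at step 3 — C pop() → empty has no legal effect
sample order A, C, B stalls at step 2 — C pop() → empty has no legal effect

6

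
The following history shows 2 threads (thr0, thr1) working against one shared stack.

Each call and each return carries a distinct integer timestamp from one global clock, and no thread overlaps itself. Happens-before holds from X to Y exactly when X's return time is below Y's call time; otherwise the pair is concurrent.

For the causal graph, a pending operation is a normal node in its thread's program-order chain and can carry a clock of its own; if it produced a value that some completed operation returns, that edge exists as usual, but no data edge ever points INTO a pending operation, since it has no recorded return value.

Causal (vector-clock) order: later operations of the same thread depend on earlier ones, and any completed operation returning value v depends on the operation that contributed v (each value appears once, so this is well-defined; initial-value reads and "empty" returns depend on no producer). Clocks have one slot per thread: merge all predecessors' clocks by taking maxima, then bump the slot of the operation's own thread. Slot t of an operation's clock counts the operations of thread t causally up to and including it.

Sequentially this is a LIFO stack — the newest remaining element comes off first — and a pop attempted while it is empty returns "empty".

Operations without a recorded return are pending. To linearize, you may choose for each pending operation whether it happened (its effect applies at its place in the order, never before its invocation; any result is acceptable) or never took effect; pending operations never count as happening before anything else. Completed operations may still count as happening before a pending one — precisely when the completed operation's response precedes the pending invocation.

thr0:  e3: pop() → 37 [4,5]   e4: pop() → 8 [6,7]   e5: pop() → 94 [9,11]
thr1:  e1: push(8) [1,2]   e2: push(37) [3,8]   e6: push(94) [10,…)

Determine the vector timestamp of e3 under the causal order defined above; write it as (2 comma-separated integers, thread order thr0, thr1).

(1, 2)

no predecessors for e1 (invoked 1): thr1 increments from zero → (0, 1)
VC(e2, invoked at 3): max of VC(e1)=(0, 1), then +1 on thread thr1 → (0, 2)
VC(e6, invoked at 10): max of VC(e2)=(0, 2), then +1 on thread thr1 → (0, 3)
VC(e3, invoked at 4): max of VC(e2)=(0, 2), then +1 on thread thr0 → (1, 2)
VC(e4, invoked at 6): max of VC(e1)=(0, 1), VC(e3)=(1, 2), then +1 on thread thr0 → (2, 2)
VC(e5, invoked at 9): max of VC(e4)=(2, 2), VC(e6)=(0, 3), then +1 on thread thr0 → (3, 3)
target: VC(e3) = (1, 2)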